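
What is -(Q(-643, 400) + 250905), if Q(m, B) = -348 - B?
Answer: -250157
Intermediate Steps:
-(Q(-643, 400) + 250905) = -((-348 - 1*400) + 250905) = -((-348 - 400) + 250905) = -(-748 + 250905) = -1*250157 = -250157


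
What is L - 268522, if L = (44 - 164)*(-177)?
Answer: -247282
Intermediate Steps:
L = 21240 (L = -120*(-177) = 21240)
L - 268522 = 21240 - 268522 = -247282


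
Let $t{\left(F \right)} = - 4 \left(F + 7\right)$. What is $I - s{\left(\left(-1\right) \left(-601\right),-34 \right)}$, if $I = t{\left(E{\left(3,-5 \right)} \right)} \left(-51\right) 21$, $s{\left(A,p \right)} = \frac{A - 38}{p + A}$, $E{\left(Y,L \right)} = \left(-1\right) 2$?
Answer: $\frac{12144577}{567} \approx 21419.0$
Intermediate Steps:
$E{\left(Y,L \right)} = -2$
$t{\left(F \right)} = -28 - 4 F$ ($t{\left(F \right)} = - 4 \left(7 + F\right) = -28 - 4 F$)
$s{\left(A,p \right)} = \frac{-38 + A}{A + p}$
$I = 21420$ ($I = \left(-28 - -8\right) \left(-51\right) 21 = \left(-28 + 8\right) \left(-51\right) 21 = \left(-20\right) \left(-51\right) 21 = 1020 \cdot 21 = 21420$)
$I - s{\left(\left(-1\right) \left(-601\right),-34 \right)} = 21420 - \frac{-38 - -601}{\left(-1\right) \left(-601\right) - 34} = 21420 - \frac{-38 + 601}{601 - 34} = 21420 - \frac{1}{567} \cdot 563 = 21420 - \frac{563}{567} = \frac{12144577}{567}$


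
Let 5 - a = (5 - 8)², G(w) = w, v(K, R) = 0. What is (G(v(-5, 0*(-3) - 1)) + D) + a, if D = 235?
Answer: 231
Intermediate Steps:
a = -4 (a = 5 - (5 - 8)² = 5 - 1*(-3)² = 5 - 1*9 = 5 - 9 = -4)
(G(v(-5, 0*(-3) - 1)) + D) + a = (0 + 235) - 4 = 235 - 4 = 231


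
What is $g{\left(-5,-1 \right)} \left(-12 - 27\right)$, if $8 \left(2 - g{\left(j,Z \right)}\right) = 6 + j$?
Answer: $- \frac{585}{8} \approx -73.125$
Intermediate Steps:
$g{\left(j,Z \right)} = \frac{5}{4} - \frac{j}{8}$ ($g{\left(j,Z \right)} = 2 - \frac{6 + j}{8} = 2 - \left(\frac{3}{4} + \frac{j}{8}\right) = \frac{5}{4} - \frac{j}{8}$)
$g{\left(-5,-1 \right)} \left(-12 - 27\right) = \left(\frac{5}{4} - - \frac{5}{8}\right) \left(-12 - 27\right) = \left(\frac{5}{4} + \frac{5}{8}\right) \left(-39\right) = \frac{15}{8} \left(-39\right) = - \frac{585}{8}$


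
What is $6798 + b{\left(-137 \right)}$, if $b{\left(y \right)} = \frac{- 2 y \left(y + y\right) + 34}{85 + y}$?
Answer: $\frac{214269}{26} \approx 8241.1$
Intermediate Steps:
$b{\left(y \right)} = \frac{34 - 4 y^{2}}{85 + y}$ ($b{\left(y \right)} = \frac{- 2 y 2 y + 34}{85 + y} = \frac{- 4 y^{2} + 34}{85 + y} = \frac{34 - 4 y^{2}}{85 + y}$)
$6798 + b{\left(-137 \right)} = 6798 + \frac{2 \left(17 - 2 \left(-137\right)^{2}\right)}{85 - 137} = 6798 + \frac{2 \left(17 - 37538\right)}{-52} = 6798 + 2 \left(- \frac{1}{52}\right) \left(17 - 37538\right) = 6798 + 2 \left(- \frac{1}{52}\right) \left(-37521\right) = 6798 + \frac{37521}{26} = \frac{214269}{26}$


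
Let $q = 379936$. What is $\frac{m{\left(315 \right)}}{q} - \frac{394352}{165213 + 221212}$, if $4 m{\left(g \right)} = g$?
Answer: $- \frac{599192362013}{587267075200} \approx -1.0203$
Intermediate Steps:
$m{\left(g \right)} = \frac{g}{4}$
$\frac{m{\left(315 \right)}}{q} - \frac{394352}{165213 + 221212} = \frac{\frac{1}{4} \cdot 315}{379936} - \frac{394352}{165213 + 221212} = \frac{315}{4} \cdot \frac{1}{379936} - \frac{394352}{386425} = \frac{315}{1519744} - \frac{394352}{386425} = - \frac{599192362013}{587267075200}$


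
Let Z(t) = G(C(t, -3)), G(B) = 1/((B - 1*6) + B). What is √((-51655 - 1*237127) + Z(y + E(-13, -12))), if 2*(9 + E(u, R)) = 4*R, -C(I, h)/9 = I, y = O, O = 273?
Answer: I*√5404346056158/4326 ≈ 537.38*I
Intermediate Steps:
y = 273
C(I, h) = -9*I
E(u, R) = -9 + 2*R (E(u, R) = -9 + (4*R)/2 = -9 + 2*R)
G(B) = 1/(-6 + 2*B) (G(B) = 1/((B - 6) + B) = 1/((-6 + B) + B) = 1/(-6 + 2*B))
Z(t) = 1/(2*(-3 - 9*t))
√((-51655 - 1*237127) + Z(y + E(-13, -12))) = √((-51655 - 1*237127) - 1/(6 + 18*(273 + (-9 + 2*(-12))))) = √((-51655 - 237127) - 1/(6 + 18*(273 + (-9 - 24)))) = √(-288782 - 1/(6 + 18*(273 - 33))) = √(-288782 - 1/(6 + 18*240)) = √(-288782 - 1/(6 + 4320)) = √(-288782 - 1/4326) = √(-1249270933/4326) = I*√5404346056158/4326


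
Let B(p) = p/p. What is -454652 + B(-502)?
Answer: -454651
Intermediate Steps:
B(p) = 1
-454652 + B(-502) = -454652 + 1 = -454651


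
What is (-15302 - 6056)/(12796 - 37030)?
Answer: 10679/12117 ≈ 0.88132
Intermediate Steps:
(-15302 - 6056)/(12796 - 37030) = -21358/(-24234) = -21358*(-1/24234) = 10679/12117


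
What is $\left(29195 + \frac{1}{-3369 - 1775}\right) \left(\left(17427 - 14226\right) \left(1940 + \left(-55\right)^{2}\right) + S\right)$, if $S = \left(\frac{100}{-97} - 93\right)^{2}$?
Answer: $\frac{11234904433423139877}{24199948} \approx 4.6425 \cdot 10^{11}$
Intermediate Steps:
$S = \frac{83192641}{9409}$ ($S = \left(100 \left(- \frac{1}{97}\right) - 93\right)^{2} = \left(- \frac{100}{97} - 93\right)^{2} = \left(- \frac{9121}{97}\right)^{2} = \frac{83192641}{9409} \approx 8841.8$)
$\left(29195 + \frac{1}{-3369 - 1775}\right) \left(\left(17427 - 14226\right) \left(1940 + \left(-55\right)^{2}\right) + S\right) = \left(29195 + \frac{1}{-3369 - 1775}\right) \left(\left(17427 - 14226\right) \left(1940 + \left(-55\right)^{2}\right) + \frac{83192641}{9409}\right) = \left(29195 + \frac{1}{-5144}\right) \left(3201 \left(1940 + 3025\right) + \frac{83192641}{9409}\right) = \left(29195 - \frac{1}{5144}\right) \left(3201 \cdot 4965 + \frac{83192641}{9409}\right) = \frac{150179079 \left(15892965 + \frac{83192641}{9409}\right)}{5144} = \frac{150179079}{5144} \cdot \frac{149620100326}{9409} = \frac{11234904433423139877}{24199948}$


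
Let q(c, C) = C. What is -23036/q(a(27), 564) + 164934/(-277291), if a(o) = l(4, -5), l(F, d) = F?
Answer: -33064787/797919 ≈ -41.439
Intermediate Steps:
a(o) = 4
-23036/q(a(27), 564) + 164934/(-277291) = -23036/564 + 164934/(-277291) = -23036*1/564 + 164934*(-1/277291) = -5759/141 - 3366/5659 = -33064787/797919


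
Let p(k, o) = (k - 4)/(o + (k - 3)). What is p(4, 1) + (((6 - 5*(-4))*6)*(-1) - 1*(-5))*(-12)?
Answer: 1812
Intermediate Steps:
p(k, o) = (-4 + k)/(-3 + k + o) (p(k, o) = (-4 + k)/(o + (-3 + k)) = (-4 + k)/(-3 + k + o))
p(4, 1) + (((6 - 5*(-4))*6)*(-1) - 1*(-5))*(-12) = (-4 + 4)/(-3 + 4 + 1) + (((6 - 5*(-4))*6)*(-1) - 1*(-5))*(-12) = 0/2 + (((6 + 20)*6)*(-1) + 5)*(-12) = (½)*0 + ((26*6)*(-1) + 5)*(-12) = 0 + (156*(-1) + 5)*(-12) = 0 + (-156 + 5)*(-12) = 0 - 151*(-12) = 0 + 1812 = 1812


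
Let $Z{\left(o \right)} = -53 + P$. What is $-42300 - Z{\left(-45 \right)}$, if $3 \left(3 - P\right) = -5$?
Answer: $- \frac{126755}{3} \approx -42252.0$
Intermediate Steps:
$P = \frac{14}{3}$ ($P = 3 - - \frac{5}{3} = 3 + \frac{5}{3} = \frac{14}{3} \approx 4.6667$)
$Z{\left(o \right)} = - \frac{145}{3}$ ($Z{\left(o \right)} = -53 + \frac{14}{3} = - \frac{145}{3}$)
$-42300 - Z{\left(-45 \right)} = -42300 - - \frac{145}{3} = -42300 + \frac{145}{3} = - \frac{126755}{3}$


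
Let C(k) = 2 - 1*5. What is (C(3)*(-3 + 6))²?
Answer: 81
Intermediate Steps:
C(k) = -3 (C(k) = 2 - 5 = -3)
(C(3)*(-3 + 6))² = (-3*(-3 + 6))² = (-3*3)² = (-9)² = 81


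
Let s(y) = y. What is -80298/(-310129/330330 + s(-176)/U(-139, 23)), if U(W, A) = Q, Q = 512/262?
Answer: 212198706720/240483797 ≈ 882.38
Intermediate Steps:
Q = 256/131 (Q = 512*(1/262) = 256/131 ≈ 1.9542)
U(W, A) = 256/131
-80298/(-310129/330330 + s(-176)/U(-139, 23)) = -80298/(-310129/330330 - 176/256/131) = -80298/(-310129*1/330330 - 176*131/256) = -80298/(-310129/330330 - 1441/16) = -80298/(-240483797/2642640) = -80298*(-2642640/240483797) = 212198706720/240483797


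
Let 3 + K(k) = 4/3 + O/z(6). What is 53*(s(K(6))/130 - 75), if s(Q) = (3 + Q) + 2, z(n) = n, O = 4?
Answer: -258269/65 ≈ -3973.4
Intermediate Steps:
K(k) = -1 (K(k) = -3 + (4/3 + 4/6) = -3 + (4*(⅓) + 4*(⅙)) = -3 + (4/3 + ⅔) = -3 + 2 = -1)
s(Q) = 5 + Q
53*(s(K(6))/130 - 75) = 53*((5 - 1)/130 - 75) = 53*(4*(1/130) - 75) = 53*(2/65 - 75) = 53*(-4873/65) = -258269/65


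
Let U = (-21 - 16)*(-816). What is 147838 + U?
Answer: 178030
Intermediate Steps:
U = 30192 (U = -37*(-816) = 30192)
147838 + U = 147838 + 30192 = 178030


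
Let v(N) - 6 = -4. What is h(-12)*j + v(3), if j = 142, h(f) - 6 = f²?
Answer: 21302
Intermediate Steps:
h(f) = 6 + f²
v(N) = 2 (v(N) = 6 - 4 = 2)
h(-12)*j + v(3) = (6 + (-12)²)*142 + 2 = (6 + 144)*142 + 2 = 150*142 + 2 = 21300 + 2 = 21302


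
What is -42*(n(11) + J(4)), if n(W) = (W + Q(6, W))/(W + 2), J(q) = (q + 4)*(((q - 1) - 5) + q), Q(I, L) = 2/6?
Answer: -9212/13 ≈ -708.62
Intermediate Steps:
Q(I, L) = ⅓ (Q(I, L) = 2*(⅙) = ⅓)
J(q) = (-6 + 2*q)*(4 + q) (J(q) = (4 + q)*(((-1 + q) - 5) + q) = (4 + q)*((-6 + q) + q) = (4 + q)*(-6 + 2*q) = (-6 + 2*q)*(4 + q))
n(W) = (⅓ + W)/(2 + W) (n(W) = (W + ⅓)/(W + 2) = (⅓ + W)/(2 + W))
-42*(n(11) + J(4)) = -42*((⅓ + 11)/(2 + 11) + (-24 + 2*4 + 2*4²)) = -42*((34/3)/13 + (-24 + 8 + 2*16)) = -42*((1/13)*(34/3) + (-24 + 8 + 32)) = -42*(34/39 + 16) = -42*658/39 = -9212/13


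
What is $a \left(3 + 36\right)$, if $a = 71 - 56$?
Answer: $585$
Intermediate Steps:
$a = 15$
$a \left(3 + 36\right) = 15 \left(3 + 36\right) = 15 \cdot 39 = 585$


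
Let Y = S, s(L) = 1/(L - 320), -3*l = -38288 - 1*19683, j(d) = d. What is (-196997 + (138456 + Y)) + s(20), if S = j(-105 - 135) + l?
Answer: -11837201/300 ≈ -39457.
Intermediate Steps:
l = 57971/3 (l = -(-38288 - 1*19683)/3 = -(-38288 - 19683)/3 = -1/3*(-57971) = 57971/3 ≈ 19324.)
s(L) = 1/(-320 + L)
S = 57251/3 (S = (-105 - 135) + 57971/3 = -240 + 57971/3 = 57251/3 ≈ 19084.)
Y = 57251/3 ≈ 19084.
(-196997 + (138456 + Y)) + s(20) = (-196997 + (138456 + 57251/3)) + 1/(-320 + 20) = (-196997 + 472619/3) + 1/(-300) = -118372/3 - 1/300 = -11837201/300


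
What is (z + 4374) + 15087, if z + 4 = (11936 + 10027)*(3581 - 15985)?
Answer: -272409595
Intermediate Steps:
z = -272429056 (z = -4 + (11936 + 10027)*(3581 - 15985) = -4 + 21963*(-12404) = -4 - 272429052 = -272429056)
(z + 4374) + 15087 = (-272429056 + 4374) + 15087 = -272424682 + 15087 = -272409595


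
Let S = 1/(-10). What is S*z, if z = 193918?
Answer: -96959/5 ≈ -19392.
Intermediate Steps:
S = -⅒ ≈ -0.10000
S*z = -⅒*193918 = -96959/5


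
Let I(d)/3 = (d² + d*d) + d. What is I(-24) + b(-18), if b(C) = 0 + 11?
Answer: 3395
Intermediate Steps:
b(C) = 11
I(d) = 3*d + 6*d² (I(d) = 3*((d² + d*d) + d) = 3*((d² + d²) + d) = 3*(2*d² + d) = 3*(d + 2*d²) = 3*d + 6*d²)
I(-24) + b(-18) = 3*(-24)*(1 + 2*(-24)) + 11 = 3*(-24)*(1 - 48) + 11 = 3*(-24)*(-47) + 11 = 3384 + 11 = 3395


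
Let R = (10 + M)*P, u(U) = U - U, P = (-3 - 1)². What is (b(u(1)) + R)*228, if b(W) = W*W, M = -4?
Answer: 21888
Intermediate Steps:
P = 16 (P = (-4)² = 16)
u(U) = 0
R = 96 (R = (10 - 4)*16 = 6*16 = 96)
b(W) = W²
(b(u(1)) + R)*228 = (0² + 96)*228 = (0 + 96)*228 = 96*228 = 21888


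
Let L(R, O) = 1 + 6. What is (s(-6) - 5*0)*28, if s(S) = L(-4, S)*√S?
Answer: 196*I*√6 ≈ 480.1*I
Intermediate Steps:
L(R, O) = 7
s(S) = 7*√S
(s(-6) - 5*0)*28 = (7*√(-6) - 5*0)*28 = (7*(I*√6) + 0)*28 = (7*I*√6 + 0)*28 = (7*I*√6)*28 = 196*I*√6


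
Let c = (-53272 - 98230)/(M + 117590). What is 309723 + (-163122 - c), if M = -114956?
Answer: 193149268/1317 ≈ 1.4666e+5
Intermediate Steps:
c = -75751/1317 (c = (-53272 - 98230)/(-114956 + 117590) = -151502/2634 = -151502*1/2634 = -75751/1317 ≈ -57.518)
309723 + (-163122 - c) = 309723 + (-163122 - 1*(-75751/1317)) = 309723 + (-163122 + 75751/1317) = 309723 - 214755923/1317 = 193149268/1317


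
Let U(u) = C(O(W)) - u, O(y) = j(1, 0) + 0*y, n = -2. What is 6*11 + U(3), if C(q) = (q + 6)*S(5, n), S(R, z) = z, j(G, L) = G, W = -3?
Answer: 49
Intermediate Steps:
O(y) = 1 (O(y) = 1 + 0*y = 1 + 0 = 1)
C(q) = -12 - 2*q (C(q) = (q + 6)*(-2) = (6 + q)*(-2) = -12 - 2*q)
U(u) = -14 - u (U(u) = (-12 - 2*1) - u = (-12 - 2) - u = -14 - u)
6*11 + U(3) = 6*11 + (-14 - 1*3) = 66 + (-14 - 3) = 66 - 17 = 49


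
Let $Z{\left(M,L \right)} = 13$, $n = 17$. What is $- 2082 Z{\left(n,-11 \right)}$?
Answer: $-27066$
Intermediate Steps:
$- 2082 Z{\left(n,-11 \right)} = \left(-2082\right) 13 = -27066$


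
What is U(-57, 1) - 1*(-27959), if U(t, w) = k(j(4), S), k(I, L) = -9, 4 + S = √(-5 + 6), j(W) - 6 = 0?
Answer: 27950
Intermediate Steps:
j(W) = 6 (j(W) = 6 + 0 = 6)
S = -3 (S = -4 + √(-5 + 6) = -4 + √1 = -4 + 1 = -3)
U(t, w) = -9
U(-57, 1) - 1*(-27959) = -9 - 1*(-27959) = -9 + 27959 = 27950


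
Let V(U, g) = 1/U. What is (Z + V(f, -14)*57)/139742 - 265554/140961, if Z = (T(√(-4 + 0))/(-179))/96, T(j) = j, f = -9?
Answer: -37109939821/19698172062 - I/1200663264 ≈ -1.8839 - 8.3287e-10*I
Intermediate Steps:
Z = -I/8592 (Z = (√(-4 + 0)/(-179))/96 = (√(-4)*(-1/179))*(1/96) = ((2*I)*(-1/179))*(1/96) = -2*I/179*(1/96) = -I/8592 ≈ -0.00011639*I)
(Z + V(f, -14)*57)/139742 - 265554/140961 = (-I/8592 + 57/(-9))/139742 - 265554/140961 = (-I/8592 - ⅑*57)*(1/139742) - 265554*1/140961 = (-I/8592 - 19/3)*(1/139742) - 88518/46987 = (-19/3 - I/8592)*(1/139742) - 88518/46987 = (-19/419226 - I/1200663264) - 88518/46987 = -37109939821/19698172062 - I/1200663264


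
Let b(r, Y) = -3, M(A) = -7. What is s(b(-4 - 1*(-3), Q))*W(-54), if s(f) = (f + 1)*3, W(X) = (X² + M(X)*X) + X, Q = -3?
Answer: -19440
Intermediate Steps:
W(X) = X² - 6*X (W(X) = (X² - 7*X) + X = X² - 6*X)
s(f) = 3 + 3*f (s(f) = (1 + f)*3 = 3 + 3*f)
s(b(-4 - 1*(-3), Q))*W(-54) = (3 + 3*(-3))*(-54*(-6 - 54)) = (3 - 9)*(-54*(-60)) = -6*3240 = -19440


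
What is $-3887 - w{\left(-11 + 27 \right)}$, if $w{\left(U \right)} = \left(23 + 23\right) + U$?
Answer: $-3949$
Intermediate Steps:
$w{\left(U \right)} = 46 + U$
$-3887 - w{\left(-11 + 27 \right)} = -3887 - \left(46 + \left(-11 + 27\right)\right) = -3887 - \left(46 + 16\right) = -3887 - 62 = -3949$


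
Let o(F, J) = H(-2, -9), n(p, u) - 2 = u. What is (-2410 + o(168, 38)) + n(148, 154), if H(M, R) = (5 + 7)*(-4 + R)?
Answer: -2410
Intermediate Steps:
n(p, u) = 2 + u
H(M, R) = -48 + 12*R (H(M, R) = 12*(-4 + R) = -48 + 12*R)
o(F, J) = -156 (o(F, J) = -48 + 12*(-9) = -48 - 108 = -156)
(-2410 + o(168, 38)) + n(148, 154) = (-2410 - 156) + (2 + 154) = -2566 + 156 = -2410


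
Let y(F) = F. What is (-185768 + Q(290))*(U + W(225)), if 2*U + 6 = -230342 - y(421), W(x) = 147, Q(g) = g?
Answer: 21374021025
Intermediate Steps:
U = -230769/2 (U = -3 + (-230342 - 1*421)/2 = -3 + (-230342 - 421)/2 = -3 + (½)*(-230763) = -3 - 230763/2 = -230769/2 ≈ -1.1538e+5)
(-185768 + Q(290))*(U + W(225)) = (-185768 + 290)*(-230769/2 + 147) = -185478*(-230475/2) = 21374021025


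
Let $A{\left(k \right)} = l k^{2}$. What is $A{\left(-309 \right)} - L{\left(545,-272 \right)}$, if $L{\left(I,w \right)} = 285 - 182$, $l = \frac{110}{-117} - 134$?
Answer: $- \frac{167496231}{13} \approx -1.2884 \cdot 10^{7}$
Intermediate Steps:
$l = - \frac{15788}{117}$ ($l = 110 \left(- \frac{1}{117}\right) - 134 = - \frac{110}{117} - 134 = - \frac{15788}{117} \approx -134.94$)
$A{\left(k \right)} = - \frac{15788 k^{2}}{117}$
$L{\left(I,w \right)} = 103$ ($L{\left(I,w \right)} = 285 - 182 = 103$)
$A{\left(-309 \right)} - L{\left(545,-272 \right)} = - \frac{15788 \left(-309\right)^{2}}{117} - 103 = \left(- \frac{15788}{117}\right) 95481 - 103 = - \frac{167494892}{13} - 103 = - \frac{167496231}{13}$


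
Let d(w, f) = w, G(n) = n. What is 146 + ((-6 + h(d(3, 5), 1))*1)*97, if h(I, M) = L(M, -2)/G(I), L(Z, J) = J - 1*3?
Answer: -1793/3 ≈ -597.67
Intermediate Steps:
L(Z, J) = -3 + J (L(Z, J) = J - 3 = -3 + J)
h(I, M) = -5/I (h(I, M) = (-3 - 2)/I = -5/I)
146 + ((-6 + h(d(3, 5), 1))*1)*97 = 146 + ((-6 - 5/3)*1)*97 = 146 - 23/3*1*97 = 146 - 23/3*97 = 146 - 2231/3 = -1793/3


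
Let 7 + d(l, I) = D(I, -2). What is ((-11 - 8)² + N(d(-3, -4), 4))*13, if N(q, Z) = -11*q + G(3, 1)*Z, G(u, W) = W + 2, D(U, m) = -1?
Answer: 5993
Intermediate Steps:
d(l, I) = -8 (d(l, I) = -7 - 1 = -8)
G(u, W) = 2 + W
N(q, Z) = -11*q + 3*Z (N(q, Z) = -11*q + (2 + 1)*Z = -11*q + 3*Z)
((-11 - 8)² + N(d(-3, -4), 4))*13 = ((-11 - 8)² + (-11*(-8) + 3*4))*13 = ((-19)² + (88 + 12))*13 = (361 + 100)*13 = 461*13 = 5993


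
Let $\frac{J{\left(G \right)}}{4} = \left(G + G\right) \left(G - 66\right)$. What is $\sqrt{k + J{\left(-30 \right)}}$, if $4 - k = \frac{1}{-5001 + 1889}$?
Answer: $\frac{\sqrt{55792658762}}{1556} \approx 151.8$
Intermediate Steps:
$J{\left(G \right)} = 8 G \left(-66 + G\right)$ ($J{\left(G \right)} = 4 \left(G + G\right) \left(G - 66\right) = 4 \cdot 2 G \left(-66 + G\right) = 8 G \left(-66 + G\right)$)
$k = \frac{12449}{3112}$ ($k = 4 - \frac{1}{-5001 + 1889} = 4 - \frac{1}{-3112} = 4 - - \frac{1}{3112} = 4 + \frac{1}{3112} = \frac{12449}{3112} \approx 4.0003$)
$\sqrt{k + J{\left(-30 \right)}} = \sqrt{\frac{12449}{3112} + 8 \left(-30\right) \left(-66 - 30\right)} = \sqrt{\frac{12449}{3112} + 8 \left(-30\right) \left(-96\right)} = \sqrt{\frac{12449}{3112} + 23040} = \sqrt{\frac{71712929}{3112}} = \frac{\sqrt{55792658762}}{1556}$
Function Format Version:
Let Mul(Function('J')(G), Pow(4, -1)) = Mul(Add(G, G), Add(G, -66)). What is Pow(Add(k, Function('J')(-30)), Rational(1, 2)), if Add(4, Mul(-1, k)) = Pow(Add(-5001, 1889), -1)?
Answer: Mul(Rational(1, 1556), Pow(55792658762, Rational(1, 2))) ≈ 151.80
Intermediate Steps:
Function('J')(G) = Mul(8, G, Add(-66, G)) (Function('J')(G) = Mul(4, Mul(Add(G, G), Add(G, -66))) = Mul(4, Mul(Mul(2, G), Add(-66, G))) = Mul(4, Mul(2, G, Add(-66, G))) = Mul(8, G, Add(-66, G)))
k = Rational(12449, 3112) (k = Add(4, Mul(-1, Pow(Add(-5001, 1889), -1))) = Add(4, Mul(-1, Pow(-3112, -1))) = Add(4, Mul(-1, Rational(-1, 3112))) = Add(4, Rational(1, 3112)) = Rational(12449, 3112) ≈ 4.0003)
Pow(Add(k, Function('J')(-30)), Rational(1, 2)) = Pow(Add(Rational(12449, 3112), Mul(8, -30, Add(-66, -30))), Rational(1, 2)) = Pow(Add(Rational(12449, 3112), Mul(8, -30, -96)), Rational(1, 2)) = Pow(Add(Rational(12449, 3112), 23040), Rational(1, 2)) = Pow(Rational(71712929, 3112), Rational(1, 2)) = Mul(Rational(1, 1556), Pow(55792658762, Rational(1, 2)))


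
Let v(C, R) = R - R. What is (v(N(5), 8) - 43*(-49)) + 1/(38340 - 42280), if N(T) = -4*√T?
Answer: 8301579/3940 ≈ 2107.0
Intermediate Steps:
v(C, R) = 0
(v(N(5), 8) - 43*(-49)) + 1/(38340 - 42280) = (0 - 43*(-49)) + 1/(38340 - 42280) = (0 + 2107) + 1/(-3940) = 2107 - 1/3940 = 8301579/3940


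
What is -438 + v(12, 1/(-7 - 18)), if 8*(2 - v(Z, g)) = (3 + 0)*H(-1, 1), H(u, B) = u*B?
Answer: -3485/8 ≈ -435.63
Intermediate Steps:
H(u, B) = B*u
v(Z, g) = 19/8 (v(Z, g) = 2 - (3 + 0)*1*(-1)/8 = 2 - 3*(-1)/8 = 2 - 1/8*(-3) = 2 + 3/8 = 19/8)
-438 + v(12, 1/(-7 - 18)) = -438 + 19/8 = -3485/8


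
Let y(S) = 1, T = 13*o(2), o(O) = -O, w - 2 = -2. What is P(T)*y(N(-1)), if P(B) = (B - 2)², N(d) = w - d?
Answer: 784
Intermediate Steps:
w = 0 (w = 2 - 2 = 0)
N(d) = -d (N(d) = 0 - d = -d)
T = -26 (T = 13*(-1*2) = 13*(-2) = -26)
P(B) = (-2 + B)²
P(T)*y(N(-1)) = (-2 - 26)²*1 = (-28)²*1 = 784*1 = 784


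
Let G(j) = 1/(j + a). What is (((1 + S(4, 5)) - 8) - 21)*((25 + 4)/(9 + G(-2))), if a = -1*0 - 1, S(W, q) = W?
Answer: -1044/13 ≈ -80.308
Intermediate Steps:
a = -1 (a = 0 - 1 = -1)
G(j) = 1/(-1 + j) (G(j) = 1/(j - 1) = 1/(-1 + j))
(((1 + S(4, 5)) - 8) - 21)*((25 + 4)/(9 + G(-2))) = (((1 + 4) - 8) - 21)*((25 + 4)/(9 + 1/(-1 - 2))) = ((5 - 8) - 21)*(29/(9 + 1/(-3))) = (-3 - 21)*(29/(9 - 1/3)) = -696/26/3 = -696*3/26 = -24*87/26 = -1044/13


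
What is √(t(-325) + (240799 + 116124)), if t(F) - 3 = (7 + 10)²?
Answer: √357215 ≈ 597.67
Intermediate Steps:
t(F) = 292 (t(F) = 3 + (7 + 10)² = 3 + 17² = 3 + 289 = 292)
√(t(-325) + (240799 + 116124)) = √(292 + (240799 + 116124)) = √(292 + 356923) = √357215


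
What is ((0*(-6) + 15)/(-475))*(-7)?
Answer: 21/95 ≈ 0.22105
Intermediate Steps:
((0*(-6) + 15)/(-475))*(-7) = ((0 + 15)*(-1/475))*(-7) = (15*(-1/475))*(-7) = -3/95*(-7) = 21/95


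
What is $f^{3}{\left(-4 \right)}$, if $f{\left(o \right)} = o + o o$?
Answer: $1728$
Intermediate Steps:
$f{\left(o \right)} = o + o^{2}$
$f^{3}{\left(-4 \right)} = \left(- 4 \left(1 - 4\right)\right)^{3} = \left(\left(-4\right) \left(-3\right)\right)^{3} = 12^{3} = 1728$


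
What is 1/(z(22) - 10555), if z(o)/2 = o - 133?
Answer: -1/10777 ≈ -9.2790e-5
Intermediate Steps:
z(o) = -266 + 2*o (z(o) = 2*(o - 133) = 2*(-133 + o) = -266 + 2*o)
1/(z(22) - 10555) = 1/((-266 + 2*22) - 10555) = 1/((-266 + 44) - 10555) = 1/(-222 - 10555) = 1/(-10777) = -1/10777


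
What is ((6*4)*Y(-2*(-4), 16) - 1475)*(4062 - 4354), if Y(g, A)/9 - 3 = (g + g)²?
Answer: -15904948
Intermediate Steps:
Y(g, A) = 27 + 36*g² (Y(g, A) = 27 + 9*(g + g)² = 27 + 9*(2*g)² = 27 + 9*(4*g²) = 27 + 36*g²)
((6*4)*Y(-2*(-4), 16) - 1475)*(4062 - 4354) = ((6*4)*(27 + 36*(-2*(-4))²) - 1475)*(4062 - 4354) = (24*(27 + 36*8²) - 1475)*(-292) = (24*(27 + 36*64) - 1475)*(-292) = (24*(27 + 2304) - 1475)*(-292) = (24*2331 - 1475)*(-292) = (55944 - 1475)*(-292) = 54469*(-292) = -15904948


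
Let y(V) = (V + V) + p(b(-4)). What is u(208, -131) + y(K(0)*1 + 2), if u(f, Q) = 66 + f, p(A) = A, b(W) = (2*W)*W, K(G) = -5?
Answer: 300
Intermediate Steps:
b(W) = 2*W**2
y(V) = 32 + 2*V (y(V) = (V + V) + 2*(-4)**2 = 2*V + 2*16 = 2*V + 32 = 32 + 2*V)
u(208, -131) + y(K(0)*1 + 2) = (66 + 208) + (32 + 2*(-5*1 + 2)) = 274 + (32 + 2*(-5 + 2)) = 274 + (32 + 2*(-3)) = 274 + (32 - 6) = 274 + 26 = 300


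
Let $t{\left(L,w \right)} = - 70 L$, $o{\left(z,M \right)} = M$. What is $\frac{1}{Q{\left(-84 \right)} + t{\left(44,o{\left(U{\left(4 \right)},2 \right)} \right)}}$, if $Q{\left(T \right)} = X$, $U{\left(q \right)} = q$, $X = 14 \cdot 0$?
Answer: $- \frac{1}{3080} \approx -0.00032468$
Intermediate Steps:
$X = 0$
$Q{\left(T \right)} = 0$
$\frac{1}{Q{\left(-84 \right)} + t{\left(44,o{\left(U{\left(4 \right)},2 \right)} \right)}} = \frac{1}{0 - 3080} = \frac{1}{-3080} = - \frac{1}{3080}$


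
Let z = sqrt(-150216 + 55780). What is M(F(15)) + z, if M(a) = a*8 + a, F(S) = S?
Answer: 135 + 2*I*sqrt(23609) ≈ 135.0 + 307.3*I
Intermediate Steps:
M(a) = 9*a (M(a) = 8*a + a = 9*a)
z = 2*I*sqrt(23609) (z = sqrt(-94436) = 2*I*sqrt(23609) ≈ 307.3*I)
M(F(15)) + z = 9*15 + 2*I*sqrt(23609) = 135 + 2*I*sqrt(23609)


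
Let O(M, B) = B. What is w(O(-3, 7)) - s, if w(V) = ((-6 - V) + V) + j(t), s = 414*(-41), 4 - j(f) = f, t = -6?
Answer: 16978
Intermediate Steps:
j(f) = 4 - f
s = -16974
w(V) = 4 (w(V) = ((-6 - V) + V) + (4 - 1*(-6)) = -6 + (4 + 6) = -6 + 10 = 4)
w(O(-3, 7)) - s = 4 - 1*(-16974) = 4 + 16974 = 16978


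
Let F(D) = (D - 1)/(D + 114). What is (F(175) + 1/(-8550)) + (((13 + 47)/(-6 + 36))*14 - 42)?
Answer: -33105889/2470950 ≈ -13.398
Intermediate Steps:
F(D) = (-1 + D)/(114 + D)
(F(175) + 1/(-8550)) + (((13 + 47)/(-6 + 36))*14 - 42) = ((-1 + 175)/(114 + 175) + 1/(-8550)) + (((13 + 47)/(-6 + 36))*14 - 42) = (174/289 - 1/8550) + ((60/30)*14 - 42) = ((1/289)*174 - 1/8550) + ((60*(1/30))*14 - 42) = (174/289 - 1/8550) + (2*14 - 42) = 1487411/2470950 + (28 - 42) = 1487411/2470950 - 14 = -33105889/2470950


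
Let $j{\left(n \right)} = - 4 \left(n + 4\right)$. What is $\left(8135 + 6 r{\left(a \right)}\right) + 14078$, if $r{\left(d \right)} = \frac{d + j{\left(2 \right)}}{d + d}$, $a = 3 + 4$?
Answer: $\frac{155440}{7} \approx 22206.0$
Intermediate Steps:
$j{\left(n \right)} = -16 - 4 n$ ($j{\left(n \right)} = - 4 \left(4 + n\right) = -16 - 4 n$)
$a = 7$
$r{\left(d \right)} = \frac{-24 + d}{2 d}$ ($r{\left(d \right)} = \frac{d - 24}{d + d} = \frac{d - 24}{2 d} = \left(d - 24\right) \frac{1}{2 d} = \left(-24 + d\right) \frac{1}{2 d} = \frac{-24 + d}{2 d}$)
$\left(8135 + 6 r{\left(a \right)}\right) + 14078 = \left(8135 + 6 \frac{-24 + 7}{2 \cdot 7}\right) + 14078 = \left(8135 + 6 \cdot \frac{1}{2} \cdot \frac{1}{7} \left(-17\right)\right) + 14078 = \left(8135 + 6 \left(- \frac{17}{14}\right)\right) + 14078 = \left(8135 - \frac{51}{7}\right) + 14078 = \frac{56894}{7} + 14078 = \frac{155440}{7}$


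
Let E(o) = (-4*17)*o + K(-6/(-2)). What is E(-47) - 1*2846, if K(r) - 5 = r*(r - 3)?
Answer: 355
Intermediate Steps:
K(r) = 5 + r*(-3 + r) (K(r) = 5 + r*(r - 3) = 5 + r*(-3 + r))
E(o) = 5 - 68*o (E(o) = (-4*17)*o + (5 + (-6/(-2))² - (-18)/(-2)) = -68*o + (5 + (-6*(-½))² - (-18)*(-1)/2) = -68*o + (5 + 3² - 3*3) = -68*o + (5 + 9 - 9) = -68*o + 5 = 5 - 68*o)
E(-47) - 1*2846 = (5 - 68*(-47)) - 1*2846 = (5 + 3196) - 2846 = 3201 - 2846 = 355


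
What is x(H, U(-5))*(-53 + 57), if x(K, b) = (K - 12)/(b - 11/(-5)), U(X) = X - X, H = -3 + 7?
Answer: -160/11 ≈ -14.545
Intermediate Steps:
H = 4
U(X) = 0
x(K, b) = (-12 + K)/(11/5 + b) (x(K, b) = (-12 + K)/(b - 11*(-⅕)) = (-12 + K)/(b + 11/5) = (-12 + K)/(11/5 + b))
x(H, U(-5))*(-53 + 57) = (5*(-12 + 4)/(11 + 5*0))*(-53 + 57) = (5*(-8)/(11 + 0))*4 = (5*(-8)/11)*4 = (5*(1/11)*(-8))*4 = -40/11*4 = -160/11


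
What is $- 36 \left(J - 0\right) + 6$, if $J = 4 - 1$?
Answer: $-102$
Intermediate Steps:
$J = 3$
$- 36 \left(J - 0\right) + 6 = - 36 \left(3 - 0\right) + 6 = - 36 \left(3 + 0\right) + 6 = \left(-36\right) 3 + 6 = -108 + 6 = -102$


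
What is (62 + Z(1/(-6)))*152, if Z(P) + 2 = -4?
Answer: 8512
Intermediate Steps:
Z(P) = -6 (Z(P) = -2 - 4 = -6)
(62 + Z(1/(-6)))*152 = (62 - 6)*152 = 56*152 = 8512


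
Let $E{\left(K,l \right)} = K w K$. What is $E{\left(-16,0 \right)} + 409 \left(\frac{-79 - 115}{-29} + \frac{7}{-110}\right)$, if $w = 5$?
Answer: $\frac{12728233}{3190} \approx 3990.0$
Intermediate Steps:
$E{\left(K,l \right)} = 5 K^{2}$ ($E{\left(K,l \right)} = K 5 K = 5 K K = 5 K^{2}$)
$E{\left(-16,0 \right)} + 409 \left(\frac{-79 - 115}{-29} + \frac{7}{-110}\right) = 5 \left(-16\right)^{2} + 409 \left(\frac{-79 - 115}{-29} + \frac{7}{-110}\right) = 5 \cdot 256 + 409 \left(\left(-79 - 115\right) \left(- \frac{1}{29}\right) + 7 \left(- \frac{1}{110}\right)\right) = 1280 + 409 \left(\left(-194\right) \left(- \frac{1}{29}\right) - \frac{7}{110}\right) = 1280 + 409 \left(\frac{194}{29} - \frac{7}{110}\right) = 1280 + 409 \cdot \frac{21137}{3190} = 1280 + \frac{8645033}{3190} = \frac{12728233}{3190}$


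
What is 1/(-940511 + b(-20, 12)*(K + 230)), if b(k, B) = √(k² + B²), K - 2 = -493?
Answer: -940511/884523883297 + 1044*√34/884523883297 ≈ -1.0564e-6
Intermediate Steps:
K = -491 (K = 2 - 493 = -491)
b(k, B) = √(B² + k²)
1/(-940511 + b(-20, 12)*(K + 230)) = 1/(-940511 + √(12² + (-20)²)*(-491 + 230)) = 1/(-940511 + √(144 + 400)*(-261)) = 1/(-940511 + √544*(-261)) = 1/(-940511 + (4*√34)*(-261)) = 1/(-940511 - 1044*√34)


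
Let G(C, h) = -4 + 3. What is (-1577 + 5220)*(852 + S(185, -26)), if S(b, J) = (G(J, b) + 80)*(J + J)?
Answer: -11861608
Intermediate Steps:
G(C, h) = -1
S(b, J) = 158*J (S(b, J) = (-1 + 80)*(J + J) = 79*(2*J) = 158*J)
(-1577 + 5220)*(852 + S(185, -26)) = (-1577 + 5220)*(852 + 158*(-26)) = 3643*(852 - 4108) = 3643*(-3256) = -11861608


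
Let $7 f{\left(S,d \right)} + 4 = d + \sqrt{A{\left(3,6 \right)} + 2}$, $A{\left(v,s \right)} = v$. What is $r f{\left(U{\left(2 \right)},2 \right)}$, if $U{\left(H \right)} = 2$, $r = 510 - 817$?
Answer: $\frac{614}{7} - \frac{307 \sqrt{5}}{7} \approx -10.353$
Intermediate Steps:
$r = -307$ ($r = 510 - 817 = -307$)
$f{\left(S,d \right)} = - \frac{4}{7} + \frac{d}{7} + \frac{\sqrt{5}}{7}$ ($f{\left(S,d \right)} = - \frac{4}{7} + \frac{d + \sqrt{3 + 2}}{7} = - \frac{4}{7} + \frac{d + \sqrt{5}}{7} = - \frac{4}{7} + \left(\frac{d}{7} + \frac{\sqrt{5}}{7}\right) = - \frac{4}{7} + \frac{d}{7} + \frac{\sqrt{5}}{7}$)
$r f{\left(U{\left(2 \right)},2 \right)} = - 307 \left(- \frac{4}{7} + \frac{1}{7} \cdot 2 + \frac{\sqrt{5}}{7}\right) = - 307 \left(- \frac{4}{7} + \frac{2}{7} + \frac{\sqrt{5}}{7}\right) = - 307 \left(- \frac{2}{7} + \frac{\sqrt{5}}{7}\right) = \frac{614}{7} - \frac{307 \sqrt{5}}{7}$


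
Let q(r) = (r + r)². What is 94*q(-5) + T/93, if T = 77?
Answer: 874277/93 ≈ 9400.8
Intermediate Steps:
q(r) = 4*r² (q(r) = (2*r)² = 4*r²)
94*q(-5) + T/93 = 94*(4*(-5)²) + 77/93 = 94*(4*25) + 77*(1/93) = 94*100 + 77/93 = 9400 + 77/93 = 874277/93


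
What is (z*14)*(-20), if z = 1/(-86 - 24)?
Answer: 28/11 ≈ 2.5455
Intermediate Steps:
z = -1/110 (z = 1/(-110) = -1/110 ≈ -0.0090909)
(z*14)*(-20) = -1/110*14*(-20) = -7/55*(-20) = 28/11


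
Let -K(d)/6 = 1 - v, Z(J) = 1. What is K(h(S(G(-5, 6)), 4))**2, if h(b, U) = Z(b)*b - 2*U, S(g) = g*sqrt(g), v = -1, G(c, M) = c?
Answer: 144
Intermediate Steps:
S(g) = g**(3/2)
h(b, U) = b - 2*U (h(b, U) = 1*b - 2*U = b - 2*U)
K(d) = -12 (K(d) = -6*(1 - 1*(-1)) = -6*(1 + 1) = -6*2 = -12)
K(h(S(G(-5, 6)), 4))**2 = (-12)**2 = 144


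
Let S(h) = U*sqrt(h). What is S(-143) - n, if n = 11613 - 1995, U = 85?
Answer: -9618 + 85*I*sqrt(143) ≈ -9618.0 + 1016.5*I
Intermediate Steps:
S(h) = 85*sqrt(h)
n = 9618
S(-143) - n = 85*sqrt(-143) - 1*9618 = 85*(I*sqrt(143)) - 9618 = 85*I*sqrt(143) - 9618 = -9618 + 85*I*sqrt(143)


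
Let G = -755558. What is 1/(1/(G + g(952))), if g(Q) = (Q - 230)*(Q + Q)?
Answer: 619130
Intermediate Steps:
g(Q) = 2*Q*(-230 + Q) (g(Q) = (-230 + Q)*(2*Q) = 2*Q*(-230 + Q))
1/(1/(G + g(952))) = 1/(1/(-755558 + 2*952*(-230 + 952))) = 1/(1/(-755558 + 2*952*722)) = 1/(1/(-755558 + 1374688)) = 1/(1/619130) = 619130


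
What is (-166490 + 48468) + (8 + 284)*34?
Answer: -108094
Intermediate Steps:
(-166490 + 48468) + (8 + 284)*34 = -118022 + 292*34 = -118022 + 9928 = -108094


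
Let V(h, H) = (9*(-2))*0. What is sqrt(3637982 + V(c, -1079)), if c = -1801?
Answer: sqrt(3637982) ≈ 1907.3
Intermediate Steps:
V(h, H) = 0 (V(h, H) = -18*0 = 0)
sqrt(3637982 + V(c, -1079)) = sqrt(3637982 + 0) = sqrt(3637982)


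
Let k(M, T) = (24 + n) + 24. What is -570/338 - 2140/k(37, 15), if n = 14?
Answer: -189665/5239 ≈ -36.203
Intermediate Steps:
k(M, T) = 62 (k(M, T) = (24 + 14) + 24 = 38 + 24 = 62)
-570/338 - 2140/k(37, 15) = -570/338 - 2140/62 = -570*1/338 - 2140*1/62 = -285/169 - 1070/31 = -189665/5239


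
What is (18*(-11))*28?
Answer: -5544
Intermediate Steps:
(18*(-11))*28 = -198*28 = -5544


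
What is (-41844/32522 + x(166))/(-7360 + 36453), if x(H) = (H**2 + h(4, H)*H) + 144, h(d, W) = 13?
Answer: 485500016/473081273 ≈ 1.0263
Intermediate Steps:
x(H) = 144 + H**2 + 13*H (x(H) = (H**2 + 13*H) + 144 = 144 + H**2 + 13*H)
(-41844/32522 + x(166))/(-7360 + 36453) = (-41844/32522 + (144 + 166**2 + 13*166))/(-7360 + 36453) = (-41844*1/32522 + (144 + 27556 + 2158))/29093 = (-20922/16261 + 29858)*(1/29093) = (485500016/16261)*(1/29093) = 485500016/473081273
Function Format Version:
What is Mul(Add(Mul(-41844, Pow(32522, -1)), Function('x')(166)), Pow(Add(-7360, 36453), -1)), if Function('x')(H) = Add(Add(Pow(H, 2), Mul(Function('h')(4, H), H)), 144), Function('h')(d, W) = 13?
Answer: Rational(485500016, 473081273) ≈ 1.0263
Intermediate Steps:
Function('x')(H) = Add(144, Pow(H, 2), Mul(13, H)) (Function('x')(H) = Add(Add(Pow(H, 2), Mul(13, H)), 144) = Add(144, Pow(H, 2), Mul(13, H)))
Mul(Add(Mul(-41844, Pow(32522, -1)), Function('x')(166)), Pow(Add(-7360, 36453), -1)) = Mul(Add(Mul(-41844, Pow(32522, -1)), Add(144, Pow(166, 2), Mul(13, 166))), Pow(Add(-7360, 36453), -1)) = Mul(Add(Mul(-41844, Rational(1, 32522)), Add(144, 27556, 2158)), Pow(29093, -1)) = Mul(Add(Rational(-20922, 16261), 29858), Rational(1, 29093)) = Mul(Rational(485500016, 16261), Rational(1, 29093)) = Rational(485500016, 473081273)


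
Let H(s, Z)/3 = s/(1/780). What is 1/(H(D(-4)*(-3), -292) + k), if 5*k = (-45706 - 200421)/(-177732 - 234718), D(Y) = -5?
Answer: 2062250/72385221127 ≈ 2.8490e-5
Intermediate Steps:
H(s, Z) = 2340*s (H(s, Z) = 3*(s/(1/780)) = 3*(s*780) = 3*(780*s) = 2340*s)
k = 246127/2062250 (k = ((-45706 - 200421)/(-177732 - 234718))/5 = (-246127/(-412450))/5 = (-246127*(-1/412450))/5 = (⅕)*(246127/412450) = 246127/2062250 ≈ 0.11935)
1/(H(D(-4)*(-3), -292) + k) = 1/(2340*(-5*(-3)) + 246127/2062250) = 1/(2340*15 + 246127/2062250) = 1/(35100 + 246127/2062250) = 1/(72385221127/2062250) = 2062250/72385221127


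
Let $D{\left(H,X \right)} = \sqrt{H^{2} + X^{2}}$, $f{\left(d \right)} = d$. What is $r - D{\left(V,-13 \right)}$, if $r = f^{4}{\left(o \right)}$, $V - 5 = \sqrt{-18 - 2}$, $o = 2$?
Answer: $16 - \sqrt{174 + 20 i \sqrt{5}} \approx 2.7023 - 1.6816 i$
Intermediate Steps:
$V = 5 + 2 i \sqrt{5}$ ($V = 5 + \sqrt{-18 - 2} = 5 + \sqrt{-20} = 5 + 2 i \sqrt{5} \approx 5.0 + 4.4721 i$)
$r = 16$ ($r = 2^{4} = 16$)
$r - D{\left(V,-13 \right)} = 16 - \sqrt{\left(5 + 2 i \sqrt{5}\right)^{2} + \left(-13\right)^{2}} = 16 - \sqrt{\left(5 + 2 i \sqrt{5}\right)^{2} + 169} = 16 - \sqrt{169 + \left(5 + 2 i \sqrt{5}\right)^{2}}$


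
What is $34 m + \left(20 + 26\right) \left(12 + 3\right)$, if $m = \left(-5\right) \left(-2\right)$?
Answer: $1030$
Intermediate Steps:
$m = 10$
$34 m + \left(20 + 26\right) \left(12 + 3\right) = 34 \cdot 10 + \left(20 + 26\right) \left(12 + 3\right) = 340 + 46 \cdot 15 = 340 + 690 = 1030$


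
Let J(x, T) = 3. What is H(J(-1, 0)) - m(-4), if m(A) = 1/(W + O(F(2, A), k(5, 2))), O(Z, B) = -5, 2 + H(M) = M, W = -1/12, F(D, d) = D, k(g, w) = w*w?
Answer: 73/61 ≈ 1.1967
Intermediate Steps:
k(g, w) = w²
W = -1/12 (W = -1*1/12 = -1/12 ≈ -0.083333)
H(M) = -2 + M
m(A) = -12/61 (m(A) = 1/(-1/12 - 5) = 1/(-61/12) = -12/61)
H(J(-1, 0)) - m(-4) = (-2 + 3) - 1*(-12/61) = 1 + 12/61 = 73/61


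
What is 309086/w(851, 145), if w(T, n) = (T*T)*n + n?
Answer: 154543/52504645 ≈ 0.0029434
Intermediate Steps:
w(T, n) = n + n*T² (w(T, n) = T²*n + n = n*T² + n = n + n*T²)
309086/w(851, 145) = 309086/((145*(1 + 851²))) = 309086/((145*(1 + 724201))) = 309086/((145*724202)) = 309086/105009290 = 309086*(1/105009290) = 154543/52504645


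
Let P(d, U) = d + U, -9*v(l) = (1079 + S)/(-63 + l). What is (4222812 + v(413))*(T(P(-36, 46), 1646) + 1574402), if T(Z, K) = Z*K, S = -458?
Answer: 167947770757923/25 ≈ 6.7179e+12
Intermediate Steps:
v(l) = -69/(-63 + l) (v(l) = -(1079 - 458)/(9*(-63 + l)) = -69/(-63 + l))
P(d, U) = U + d
T(Z, K) = K*Z
(4222812 + v(413))*(T(P(-36, 46), 1646) + 1574402) = (4222812 - 69/(-63 + 413))*(1646*(46 - 36) + 1574402) = (4222812 - 69/350)*(1646*10 + 1574402) = (4222812 - 69*1/350)*(16460 + 1574402) = (4222812 - 69/350)*1590862 = (1477984131/350)*1590862 = 167947770757923/25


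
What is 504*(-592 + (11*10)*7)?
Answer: 89712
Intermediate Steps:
504*(-592 + (11*10)*7) = 504*(-592 + 110*7) = 504*(-592 + 770) = 504*178 = 89712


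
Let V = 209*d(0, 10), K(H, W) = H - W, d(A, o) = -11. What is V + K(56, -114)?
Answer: -2129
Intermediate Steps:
V = -2299 (V = 209*(-11) = -2299)
V + K(56, -114) = -2299 + (56 - 1*(-114)) = -2299 + (56 + 114) = -2299 + 170 = -2129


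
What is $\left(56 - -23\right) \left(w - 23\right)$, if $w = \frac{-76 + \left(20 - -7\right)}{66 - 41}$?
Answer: $- \frac{49296}{25} \approx -1971.8$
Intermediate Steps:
$w = - \frac{49}{25}$ ($w = \frac{-76 + \left(20 + 7\right)}{25} = \left(-76 + 27\right) \frac{1}{25} = \left(-49\right) \frac{1}{25} = - \frac{49}{25} \approx -1.96$)
$\left(56 - -23\right) \left(w - 23\right) = \left(56 - -23\right) \left(- \frac{49}{25} - 23\right) = \left(56 + 23\right) \left(- \frac{624}{25}\right) = 79 \left(- \frac{624}{25}\right) = - \frac{49296}{25}$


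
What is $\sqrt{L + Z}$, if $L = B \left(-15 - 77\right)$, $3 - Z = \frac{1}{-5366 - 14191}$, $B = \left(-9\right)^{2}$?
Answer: $\frac{2 i \sqrt{79140709979}}{6519} \approx 86.308 i$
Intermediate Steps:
$B = 81$
$Z = \frac{58672}{19557}$ ($Z = 3 - \frac{1}{-5366 - 14191} = 3 - \frac{1}{-19557} = 3 - - \frac{1}{19557} = 3 + \frac{1}{19557} = \frac{58672}{19557} \approx 3.0$)
$L = -7452$ ($L = 81 \left(-15 - 77\right) = 81 \left(-92\right) = -7452$)
$\sqrt{L + Z} = \sqrt{-7452 + \frac{58672}{19557}} = \sqrt{- \frac{145680092}{19557}} = \frac{2 i \sqrt{79140709979}}{6519}$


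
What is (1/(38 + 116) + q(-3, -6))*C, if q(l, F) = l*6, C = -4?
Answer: 5542/77 ≈ 71.974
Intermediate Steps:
q(l, F) = 6*l
(1/(38 + 116) + q(-3, -6))*C = (1/(38 + 116) + 6*(-3))*(-4) = (1/154 - 18)*(-4) = -2771/154*(-4) = 5542/77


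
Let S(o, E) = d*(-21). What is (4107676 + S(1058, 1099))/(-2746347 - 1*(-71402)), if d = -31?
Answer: -4108327/2674945 ≈ -1.5359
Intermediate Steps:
S(o, E) = 651 (S(o, E) = -31*(-21) = 651)
(4107676 + S(1058, 1099))/(-2746347 - 1*(-71402)) = (4107676 + 651)/(-2746347 - 1*(-71402)) = 4108327/(-2746347 + 71402) = 4108327/(-2674945) = 4108327*(-1/2674945) = -4108327/2674945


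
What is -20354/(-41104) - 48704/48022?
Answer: -256122357/493474072 ≈ -0.51902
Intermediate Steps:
-20354/(-41104) - 48704/48022 = -20354*(-1/41104) - 48704*1/48022 = 10177/20552 - 24352/24011 = -256122357/493474072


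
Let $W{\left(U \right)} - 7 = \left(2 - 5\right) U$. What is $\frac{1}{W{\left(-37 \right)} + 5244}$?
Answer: $\frac{1}{5362} \approx 0.0001865$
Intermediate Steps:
$W{\left(U \right)} = 7 - 3 U$ ($W{\left(U \right)} = 7 + \left(2 - 5\right) U = 7 - 3 U$)
$\frac{1}{W{\left(-37 \right)} + 5244} = \frac{1}{\left(7 - -111\right) + 5244} = \frac{1}{\left(7 + 111\right) + 5244} = \frac{1}{118 + 5244} = \frac{1}{5362}$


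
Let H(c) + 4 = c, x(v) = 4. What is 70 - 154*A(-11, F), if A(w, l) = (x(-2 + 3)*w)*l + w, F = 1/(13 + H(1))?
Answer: 12208/5 ≈ 2441.6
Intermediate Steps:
H(c) = -4 + c
F = 1/10 (F = 1/(13 + (-4 + 1)) = 1/(13 - 3) = 1/10 ≈ 0.10000)
A(w, l) = w + 4*l*w (A(w, l) = (4*w)*l + w = 4*l*w + w = w + 4*l*w)
70 - 154*A(-11, F) = 70 - (-1694)*(1 + 4*(1/10)) = 70 - (-1694)*(1 + 2/5) = 70 - (-1694)*7/5 = 70 - 154*(-77/5) = 70 + 11858/5 = 12208/5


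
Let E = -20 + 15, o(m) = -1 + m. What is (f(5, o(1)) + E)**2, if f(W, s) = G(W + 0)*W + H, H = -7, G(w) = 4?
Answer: 64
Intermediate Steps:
f(W, s) = -7 + 4*W (f(W, s) = 4*W - 7 = -7 + 4*W)
E = -5
(f(5, o(1)) + E)**2 = ((-7 + 4*5) - 5)**2 = ((-7 + 20) - 5)**2 = (13 - 5)**2 = 8**2 = 64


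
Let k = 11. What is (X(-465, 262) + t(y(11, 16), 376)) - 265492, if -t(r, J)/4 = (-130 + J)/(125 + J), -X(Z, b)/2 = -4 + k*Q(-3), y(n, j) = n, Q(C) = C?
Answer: -44325134/167 ≈ -2.6542e+5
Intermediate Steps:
X(Z, b) = 74 (X(Z, b) = -2*(-4 + 11*(-3)) = -2*(-4 - 33) = -2*(-37) = 74)
t(r, J) = -4*(-130 + J)/(125 + J)
(X(-465, 262) + t(y(11, 16), 376)) - 265492 = (74 + 4*(130 - 1*376)/(125 + 376)) - 265492 = (74 + 4*(130 - 376)/501) - 265492 = (74 + 4*(1/501)*(-246)) - 265492 = (74 - 328/167) - 265492 = 12030/167 - 265492 = -44325134/167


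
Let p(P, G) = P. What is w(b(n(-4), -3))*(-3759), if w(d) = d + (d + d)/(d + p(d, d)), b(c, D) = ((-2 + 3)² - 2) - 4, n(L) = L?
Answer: 15036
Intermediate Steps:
b(c, D) = -5 (b(c, D) = (1² - 2) - 4 = (1 - 2) - 4 = -1 - 4 = -5)
w(d) = 1 + d (w(d) = d + (d + d)/(d + d) = d + (2*d)/((2*d)) = d + (2*d)*(1/(2*d)) = d + 1 = 1 + d)
w(b(n(-4), -3))*(-3759) = (1 - 5)*(-3759) = -4*(-3759) = 15036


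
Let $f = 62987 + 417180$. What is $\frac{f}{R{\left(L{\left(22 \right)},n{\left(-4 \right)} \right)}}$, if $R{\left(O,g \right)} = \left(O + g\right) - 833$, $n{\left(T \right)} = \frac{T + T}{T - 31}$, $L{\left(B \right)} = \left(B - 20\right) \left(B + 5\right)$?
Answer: $- \frac{16805845}{27257} \approx -616.57$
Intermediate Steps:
$L{\left(B \right)} = \left(-20 + B\right) \left(5 + B\right)$
$n{\left(T \right)} = \frac{2 T}{-31 + T}$
$R{\left(O,g \right)} = -833 + O + g$
$f = 480167$
$\frac{f}{R{\left(L{\left(22 \right)},n{\left(-4 \right)} \right)}} = \frac{480167}{-833 - \left(430 - 484\right) + 2 \left(-4\right) \frac{1}{-31 - 4}} = \frac{480167}{-833 - -54 + 2 \left(-4\right) \frac{1}{-35}} = \frac{480167}{-833 + 54 + 2 \left(-4\right) \left(- \frac{1}{35}\right)} = \frac{480167}{-833 + 54 + \frac{8}{35}} = \frac{480167}{- \frac{27257}{35}} = 480167 \left(- \frac{35}{27257}\right) = - \frac{16805845}{27257}$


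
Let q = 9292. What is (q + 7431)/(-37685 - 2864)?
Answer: -16723/40549 ≈ -0.41241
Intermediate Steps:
(q + 7431)/(-37685 - 2864) = (9292 + 7431)/(-37685 - 2864) = 16723/(-40549) = 16723*(-1/40549) = -16723/40549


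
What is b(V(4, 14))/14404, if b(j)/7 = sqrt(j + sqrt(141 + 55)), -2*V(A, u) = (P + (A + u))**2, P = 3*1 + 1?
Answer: 7*I*sqrt(57)/7202 ≈ 0.0073381*I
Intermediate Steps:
P = 4 (P = 3 + 1 = 4)
V(A, u) = -(4 + A + u)**2/2 (V(A, u) = -(4 + (A + u))**2/2 = -(4 + A + u)**2/2)
b(j) = 7*sqrt(14 + j) (b(j) = 7*sqrt(j + sqrt(141 + 55)) = 7*sqrt(j + sqrt(196)) = 7*sqrt(j + 14) = 7*sqrt(14 + j))
b(V(4, 14))/14404 = (7*sqrt(14 - (4 + 4 + 14)**2/2))/14404 = (7*sqrt(14 - 1/2*22**2))*(1/14404) = (7*sqrt(14 - 1/2*484))*(1/14404) = (7*sqrt(14 - 242))*(1/14404) = (7*sqrt(-228))*(1/14404) = (7*(2*I*sqrt(57)))*(1/14404) = (14*I*sqrt(57))*(1/14404) = 7*I*sqrt(57)/7202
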